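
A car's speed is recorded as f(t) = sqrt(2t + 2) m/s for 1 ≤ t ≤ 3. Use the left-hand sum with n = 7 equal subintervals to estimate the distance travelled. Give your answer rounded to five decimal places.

Δt = (3 − 1)/7 = 2/7.
Left endpoints: 1, 9/7, 11/7, 13/7, 15/7, 17/7, 19/7.
f(1) ≈ 2.00000, f(9/7) ≈ 2.13809, f(11/7) ≈ 2.26779, f(13/7) ≈ 2.39046, f(15/7) ≈ 2.50713, f(17/7) ≈ 2.61861, f(19/7) ≈ 2.72554.
Sum = Δt · [f(1) + f(9/7) + f(11/7) + ...].
Sum ≈ 4.75646.

4.75646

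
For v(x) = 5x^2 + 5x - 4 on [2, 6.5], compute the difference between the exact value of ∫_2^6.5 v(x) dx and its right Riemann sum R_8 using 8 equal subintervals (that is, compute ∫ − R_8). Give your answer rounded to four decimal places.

Exact integral: ∫_2^6.5 v(x) dx = 522.
R_8 ≈ 583.303711.
Error ≈ 522 − 583.303711 ≈ -61.3037.

-61.3037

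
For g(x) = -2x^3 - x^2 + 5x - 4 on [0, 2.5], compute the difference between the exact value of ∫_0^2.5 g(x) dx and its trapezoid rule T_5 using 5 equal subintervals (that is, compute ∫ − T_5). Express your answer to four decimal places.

0.8854

Exact integral: ∫_0^2.5 g(x) dx ≈ -19.114583.
T_5 = -20.
Error ≈ -19.114583 − (-20) ≈ 0.8854.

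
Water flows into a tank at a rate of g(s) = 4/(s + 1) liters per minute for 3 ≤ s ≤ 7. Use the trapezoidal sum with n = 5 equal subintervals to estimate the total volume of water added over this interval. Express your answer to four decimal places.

Δs = (7 − 3)/5 = 0.8.
g(3) = 1, g(3.8) = 5/6, g(4.6) = 5/7, g(5.4) = 0.625, g(6.2) = 5/9, g(7) = 0.5.
T_5 = (Δs/2)·[g(s_0) + 2g(s_1) + ... + 2g(s_{4}) + g(s_5)].
Sum ≈ 2.7825.

2.7825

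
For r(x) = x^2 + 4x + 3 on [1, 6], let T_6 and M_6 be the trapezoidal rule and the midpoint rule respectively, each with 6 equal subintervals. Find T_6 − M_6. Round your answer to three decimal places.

0.868

T_6 ≈ 157.24537.
M_6 ≈ 156.37731.
T_6 − M_6 ≈ 0.868.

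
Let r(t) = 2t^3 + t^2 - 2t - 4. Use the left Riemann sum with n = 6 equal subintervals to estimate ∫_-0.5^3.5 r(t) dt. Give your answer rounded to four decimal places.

Δt = (3.5 − (-0.5))/6 = 2/3.
Left endpoints: -0.5, 1/6, 5/6, 1.5, 13/6, 17/6.
r(-0.5) = -3, r(1/6) = -116/27, r(5/6) = -103/27, r(1.5) = 2, r(13/6) = 451/27, r(17/6) = 1184/27.
Sum = Δt · [r(-0.5) + r(1/6) + r(5/6) + ...].
Sum ≈ 34.2963.

34.2963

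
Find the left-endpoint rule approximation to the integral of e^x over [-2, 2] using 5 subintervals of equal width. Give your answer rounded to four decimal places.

4.7350

Δx = (2 − (-2))/5 = 0.8.
Left endpoints: -2, -1.2, -0.4, 0.4, 1.2.
f(-2) ≈ 0.1353, f(-1.2) ≈ 0.3012, f(-0.4) ≈ 0.6703, f(0.4) ≈ 1.4918, f(1.2) ≈ 3.3201.
Sum = Δx · [f(-2) + f(-1.2) + f(-0.4) + f(0.4) + f(1.2)].
Sum ≈ 4.7350.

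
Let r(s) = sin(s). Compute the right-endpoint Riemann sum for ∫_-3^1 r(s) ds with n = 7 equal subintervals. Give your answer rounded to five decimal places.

-1.20769

Δs = (1 − (-3))/7 = 4/7.
Right endpoints: -17/7, -13/7, -9/7, -5/7, -1/7, 3/7, 1.
r(-17/7) ≈ -0.65412, r(-13/7) ≈ -0.95928, r(-9/7) ≈ -0.95964, r(-5/7) ≈ -0.65508, r(-1/7) ≈ -0.14237, r(3/7) ≈ 0.41557, r(1) ≈ 0.84147.
Sum = Δs · [r(-17/7) + r(-13/7) + r(-9/7) + ...].
Sum ≈ -1.20769.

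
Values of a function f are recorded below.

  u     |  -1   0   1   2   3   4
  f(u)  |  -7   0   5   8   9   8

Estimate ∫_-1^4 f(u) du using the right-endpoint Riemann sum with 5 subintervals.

30

Δu = 1.
Sum = 1·[0 + 5 + 8 + 9 + 8] = 30.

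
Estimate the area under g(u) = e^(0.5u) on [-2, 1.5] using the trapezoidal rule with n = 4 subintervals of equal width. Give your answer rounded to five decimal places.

Δu = (1.5 − (-2))/4 = 0.875.
g(-2) ≈ 0.36788, g(-1.125) ≈ 0.56978, g(-0.25) ≈ 0.88250, g(0.625) ≈ 1.36684, g(1.5) ≈ 2.11700.
T_4 = (Δu/2)·[g(u_0) + 2g(u_1) + 2g(u_2) + 2g(u_3) + g(u_4)].
Sum ≈ 3.55386.

3.55386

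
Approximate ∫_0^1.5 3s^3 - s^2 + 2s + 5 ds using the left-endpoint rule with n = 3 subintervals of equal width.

Δs = (1.5 − 0)/3 = 0.5.
Left endpoints: 0, 0.5, 1.
f(0) = 5, f(0.5) = 6.125, f(1) = 9.
Sum = Δs · [f(0) + f(0.5) + f(1)].
Sum = 10.0625.

10.0625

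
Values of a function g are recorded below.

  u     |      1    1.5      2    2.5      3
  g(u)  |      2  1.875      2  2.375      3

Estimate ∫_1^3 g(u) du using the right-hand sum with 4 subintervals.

Δu = 0.5.
Sum = 0.5·[1.875 + 2 + 2.375 + 3] = 4.625.

4.625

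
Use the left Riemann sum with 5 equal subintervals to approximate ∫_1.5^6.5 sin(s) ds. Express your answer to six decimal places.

Δs = (6.5 − 1.5)/5 = 1.
Left endpoints: 1.5, 2.5, 3.5, 4.5, 5.5.
f(1.5) ≈ 0.997495, f(2.5) ≈ 0.598472, f(3.5) ≈ -0.350783, f(4.5) ≈ -0.977530, f(5.5) ≈ -0.705540.
Sum = Δs · [f(1.5) + f(2.5) + f(3.5) + f(4.5) + f(5.5)].
Sum ≈ -0.437887.

-0.437887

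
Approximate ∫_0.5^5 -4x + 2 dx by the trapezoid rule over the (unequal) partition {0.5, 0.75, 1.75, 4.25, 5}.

-40.5

Subinterval widths: 0.25, 1, 2.5, 0.75.
f(0.5) = 0, f(0.75) = -1, f(1.75) = -5, f(4.25) = -15, f(5) = -18.
On each subinterval the trapezoid contributes (Δx_i/2)·[f(x_{i-1}) + f(x_i)].
Sum = -40.5.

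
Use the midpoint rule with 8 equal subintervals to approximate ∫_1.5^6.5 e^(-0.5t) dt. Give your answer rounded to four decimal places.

0.8637

Δt = (6.5 − 1.5)/8 = 0.625.
Midpoints: 1.8125, 2.4375, 3.0625, 3.6875, 4.3125, 4.9375, 5.5625, 6.1875.
f(1.8125) ≈ 0.4040, f(2.4375) ≈ 0.2956, f(3.0625) ≈ 0.2163, f(3.6875) ≈ 0.1582, f(4.3125) ≈ 0.1158, f(4.9375) ≈ 0.0847, f(5.5625) ≈ 0.0620, f(6.1875) ≈ 0.0453.
Sum = Δt · [f(1.8125) + f(2.4375) + f(3.0625) + ...].
Sum ≈ 0.8637.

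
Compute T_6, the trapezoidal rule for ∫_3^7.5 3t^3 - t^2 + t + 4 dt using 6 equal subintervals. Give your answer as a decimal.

Δt = (7.5 − 3)/6 = 0.75.
f(3) = 79, f(3.75) = 151.890625, f(4.5) = 261.625, f(5.25) = 415.796875, f(6) = 622, f(6.75) = 887.828125, f(7.5) = 1220.875.
T_6 = (Δt/2)·[f(t_0) + 2f(t_1) + ... + 2f(t_{5}) + f(t_6)].
Sum = 2241.80859375.

2241.80859375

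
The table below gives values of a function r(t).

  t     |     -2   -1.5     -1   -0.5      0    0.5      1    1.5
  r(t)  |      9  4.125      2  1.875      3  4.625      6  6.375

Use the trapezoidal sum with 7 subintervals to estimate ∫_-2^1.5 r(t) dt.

Δt = 0.5.
T_7 = (0.5/2)·[9 + 2·4.125 + 2·2 + 2·1.875 + 2·3 + 2·4.625 + 2·6 + 6.375] = 14.65625.

14.65625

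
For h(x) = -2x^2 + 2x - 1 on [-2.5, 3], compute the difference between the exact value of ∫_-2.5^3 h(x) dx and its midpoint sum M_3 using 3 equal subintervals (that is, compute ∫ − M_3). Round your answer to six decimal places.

Exact integral: ∫_-2.5^3 h(x) dx ≈ -31.16666667.
M_3 ≈ -28.08564815.
Error ≈ -31.16666667 − (-28.08564815) ≈ -3.081019.

-3.081019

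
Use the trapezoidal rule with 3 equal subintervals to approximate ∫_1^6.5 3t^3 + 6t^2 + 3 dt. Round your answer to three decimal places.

Δt = (6.5 − 1)/3 = 11/6.
f(1) = 12, f(17/6) = 8597/72, f(14/3) = 3947/9, f(6.5) = 1080.375.
T_3 = (Δt/2)·[f(t_0) + 2f(t_1) + 2f(t_2) + f(t_3)].
Sum ≈ 2024.267.

2024.267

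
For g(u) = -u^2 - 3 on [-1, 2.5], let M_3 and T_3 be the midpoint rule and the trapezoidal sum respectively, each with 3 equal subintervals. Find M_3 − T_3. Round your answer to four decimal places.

1.1910

M_3 ≈ -15.644676.
T_3 ≈ -16.835648.
M_3 − T_3 ≈ 1.1910.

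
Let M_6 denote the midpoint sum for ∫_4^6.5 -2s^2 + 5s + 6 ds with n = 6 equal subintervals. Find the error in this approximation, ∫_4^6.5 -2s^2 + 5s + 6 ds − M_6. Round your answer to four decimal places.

-0.0723

Exact integral: ∫_4^6.5 f(s) ds ≈ -59.791667.
M_6 ≈ -59.719329.
Error ≈ -59.791667 − (-59.719329) ≈ -0.0723.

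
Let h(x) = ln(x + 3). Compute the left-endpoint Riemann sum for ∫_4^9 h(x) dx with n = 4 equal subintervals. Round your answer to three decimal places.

10.853

Δx = (9 − 4)/4 = 1.25.
Left endpoints: 4, 5.25, 6.5, 7.75.
h(4) ≈ 1.946, h(5.25) ≈ 2.110, h(6.5) ≈ 2.251, h(7.75) ≈ 2.375.
Sum = Δx · [h(4) + h(5.25) + h(6.5) + h(7.75)].
Sum ≈ 10.853.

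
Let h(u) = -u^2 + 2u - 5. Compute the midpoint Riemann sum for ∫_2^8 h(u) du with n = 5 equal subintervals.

-137.28

Δu = (8 − 2)/5 = 1.2.
Midpoints: 2.6, 3.8, 5, 6.2, 7.4.
h(2.6) = -6.56, h(3.8) = -11.84, h(5) = -20, h(6.2) = -31.04, h(7.4) = -44.96.
Sum = Δu · [h(2.6) + h(3.8) + h(5) + h(6.2) + h(7.4)].
Sum = -137.28.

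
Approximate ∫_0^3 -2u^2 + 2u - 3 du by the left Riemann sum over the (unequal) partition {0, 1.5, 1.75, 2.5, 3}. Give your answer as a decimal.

Subinterval widths: 1.5, 0.25, 0.75, 0.5.
Left endpoints: 0, 1.5, 1.75, 2.5.
f(0) = -3, f(1.5) = -4.5, f(1.75) = -5.625, f(2.5) = -10.5.
Sum = Σ Δu_i · f(u_i).
Sum = -15.09375.

-15.09375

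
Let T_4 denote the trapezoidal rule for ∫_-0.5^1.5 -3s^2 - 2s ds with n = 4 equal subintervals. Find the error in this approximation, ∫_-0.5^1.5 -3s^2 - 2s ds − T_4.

0.25

Exact integral: ∫_-0.5^1.5 f(s) ds = -5.5.
T_4 = -5.75.
Error = -5.5 − (-5.75) = 0.25.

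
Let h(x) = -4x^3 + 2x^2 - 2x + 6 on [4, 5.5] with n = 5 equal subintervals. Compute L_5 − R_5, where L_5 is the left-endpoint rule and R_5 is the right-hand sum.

L_5 = -539.7.
R_5 = -654.9.
L_5 − R_5 = 115.2.

115.2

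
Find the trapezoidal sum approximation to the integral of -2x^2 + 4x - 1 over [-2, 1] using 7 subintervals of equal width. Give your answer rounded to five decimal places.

Δx = (1 − (-2))/7 = 3/7.
f(-2) = -17, f(-11/7) = -599/49, f(-8/7) = -401/49, f(-5/7) = -239/49, f(-2/7) = -113/49, f(1/7) = -23/49, f(4/7) = 31/49, f(1) = 1.
T_7 = (Δx/2)·[f(x_0) + 2f(x_1) + ... + 2f(x_{6}) + f(x_7)].
Sum ≈ -15.18367.

-15.18367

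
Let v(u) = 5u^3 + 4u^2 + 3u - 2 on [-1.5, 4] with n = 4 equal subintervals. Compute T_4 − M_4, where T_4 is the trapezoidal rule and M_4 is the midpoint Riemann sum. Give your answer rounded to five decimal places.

T_4 ≈ 452.5576172.
M_4 ≈ 393.4165039.
T_4 − M_4 ≈ 59.14111.

59.14111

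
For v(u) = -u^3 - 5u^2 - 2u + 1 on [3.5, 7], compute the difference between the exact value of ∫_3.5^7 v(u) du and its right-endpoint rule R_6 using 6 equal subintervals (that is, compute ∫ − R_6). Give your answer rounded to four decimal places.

147.2907

Exact integral: ∫_3.5^7 v(u) du ≈ -1096.192708.
R_6 ≈ -1243.483362.
Error ≈ -1096.192708 − (-1243.483362) ≈ 147.2907.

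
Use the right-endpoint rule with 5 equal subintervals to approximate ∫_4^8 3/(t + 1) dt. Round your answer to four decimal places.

1.6611

Δt = (8 − 4)/5 = 0.8.
Right endpoints: 4.8, 5.6, 6.4, 7.2, 8.
f(4.8) = 15/29, f(5.6) = 5/11, f(6.4) = 15/37, f(7.2) = 15/41, f(8) = 1/3.
Sum = Δt · [f(4.8) + f(5.6) + f(6.4) + f(7.2) + f(8)].
Sum ≈ 1.6611.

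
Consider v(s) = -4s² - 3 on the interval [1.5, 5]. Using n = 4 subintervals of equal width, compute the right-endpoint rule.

-214.265625

Δs = (5 − 1.5)/4 = 0.875.
Right endpoints: 2.375, 3.25, 4.125, 5.
v(2.375) = -25.5625, v(3.25) = -45.25, v(4.125) = -71.0625, v(5) = -103.
Sum = Δs · [v(2.375) + v(3.25) + v(4.125) + v(5)].
Sum = -214.265625.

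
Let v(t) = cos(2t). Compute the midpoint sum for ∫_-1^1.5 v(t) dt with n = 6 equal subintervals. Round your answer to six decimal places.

Δt = (1.5 − (-1))/6 = 5/12.
Midpoints: -19/24, -0.375, 1/24, 11/24, 0.875, 31/24.
v(-19/24) ≈ -0.012537, v(-0.375) ≈ 0.731689, v(1/24) ≈ 0.996530, v(11/24) ≈ 0.608469, v(0.875) ≈ -0.178246, v(31/24) ≈ -0.848178.
Sum = Δt · [v(-19/24) + v(-0.375) + v(1/24) + ...].
Sum ≈ 0.540719.

0.540719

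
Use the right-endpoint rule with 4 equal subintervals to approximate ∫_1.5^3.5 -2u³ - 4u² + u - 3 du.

Δu = (3.5 − 1.5)/4 = 0.5.
Right endpoints: 2, 2.5, 3, 3.5.
f(2) = -33, f(2.5) = -56.75, f(3) = -90, f(3.5) = -134.25.
Sum = Δu · [f(2) + f(2.5) + f(3) + f(3.5)].
Sum = -157.

-157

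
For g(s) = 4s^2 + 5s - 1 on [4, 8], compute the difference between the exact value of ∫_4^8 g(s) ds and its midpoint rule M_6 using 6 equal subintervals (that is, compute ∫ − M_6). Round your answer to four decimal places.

0.5926

Exact integral: ∫_4^8 g(s) ds ≈ 713.333333.
M_6 ≈ 712.740741.
Error ≈ 713.333333 − 712.740741 ≈ 0.5926.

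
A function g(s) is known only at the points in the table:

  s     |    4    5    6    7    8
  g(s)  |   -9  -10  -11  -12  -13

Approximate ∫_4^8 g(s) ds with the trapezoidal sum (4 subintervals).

-44

Δs = 1.
T_4 = (1/2)·[(-9) + 2·(-10) + 2·(-11) + 2·(-12) + (-13)] = -44.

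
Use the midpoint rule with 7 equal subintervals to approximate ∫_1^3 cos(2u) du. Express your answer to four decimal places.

Δu = (3 − 1)/7 = 2/7.
Midpoints: 8/7, 10/7, 12/7, 2, 16/7, 18/7, 20/7.
f(8/7) ≈ -0.6556, f(10/7) ≈ -0.9598, f(12/7) ≈ -0.9591, f(2) ≈ -0.6536, f(16/7) ≈ -0.1405, f(18/7) ≈ 0.4173, f(20/7) ≈ 0.8425.
Sum = Δu · [f(8/7) + f(10/7) + f(12/7) + ...].
Sum ≈ -0.6025.

-0.6025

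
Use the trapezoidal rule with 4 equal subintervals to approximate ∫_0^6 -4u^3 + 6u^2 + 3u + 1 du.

Δu = (6 − 0)/4 = 1.5.
f(0) = 1, f(1.5) = 5.5, f(3) = -44, f(4.5) = -228.5, f(6) = -629.
T_4 = (Δu/2)·[f(u_0) + 2f(u_1) + 2f(u_2) + 2f(u_3) + f(u_4)].
Sum = -871.5.

-871.5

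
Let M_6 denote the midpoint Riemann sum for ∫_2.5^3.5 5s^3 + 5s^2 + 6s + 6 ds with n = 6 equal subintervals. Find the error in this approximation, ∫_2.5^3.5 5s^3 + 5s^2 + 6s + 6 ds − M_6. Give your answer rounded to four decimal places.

Exact integral: ∫_2.5^3.5 f(s) ds ≈ 208.166667.
M_6 ≈ 208.050926.
Error ≈ 208.166667 − 208.050926 ≈ 0.1157.

0.1157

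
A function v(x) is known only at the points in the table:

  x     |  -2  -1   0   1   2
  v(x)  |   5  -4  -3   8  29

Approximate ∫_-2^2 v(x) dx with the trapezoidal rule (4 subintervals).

18

Δx = 1.
T_4 = (1/2)·[5 + 2·(-4) + 2·(-3) + 2·8 + 29] = 18.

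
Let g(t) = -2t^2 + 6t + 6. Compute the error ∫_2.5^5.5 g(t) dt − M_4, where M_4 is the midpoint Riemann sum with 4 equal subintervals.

Exact integral: ∫_2.5^5.5 g(t) dt = -10.5.
M_4 = -10.21875.
Error = -10.5 − (-10.21875) = -0.28125.

-0.28125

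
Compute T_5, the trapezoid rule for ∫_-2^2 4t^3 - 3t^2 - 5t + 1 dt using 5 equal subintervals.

-13.28

Δt = (2 − (-2))/5 = 0.8.
f(-2) = -33, f(-1.2) = -4.232, f(-0.4) = 2.264, f(0.4) = -1.224, f(1.2) = -2.408, f(2) = 11.
T_5 = (Δt/2)·[f(t_0) + 2f(t_1) + ... + 2f(t_{4}) + f(t_5)].
Sum = -13.28.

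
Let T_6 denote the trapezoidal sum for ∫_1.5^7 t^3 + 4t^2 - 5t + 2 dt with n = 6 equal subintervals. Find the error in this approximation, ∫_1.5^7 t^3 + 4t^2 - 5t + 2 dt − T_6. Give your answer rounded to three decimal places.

Exact integral: ∫_1.5^7 f(t) dt ≈ 945.94271.
T_6 ≈ 958.84447.
Error ≈ 945.94271 − 958.84447 ≈ -12.902.

-12.902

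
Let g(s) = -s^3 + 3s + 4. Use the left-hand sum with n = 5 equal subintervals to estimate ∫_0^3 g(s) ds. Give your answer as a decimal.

Δs = (3 − 0)/5 = 0.6.
Left endpoints: 0, 0.6, 1.2, 1.8, 2.4.
g(0) = 4, g(0.6) = 5.584, g(1.2) = 5.872, g(1.8) = 3.568, g(2.4) = -2.624.
Sum = Δs · [g(0) + g(0.6) + g(1.2) + g(1.8) + g(2.4)].
Sum = 9.84.

9.84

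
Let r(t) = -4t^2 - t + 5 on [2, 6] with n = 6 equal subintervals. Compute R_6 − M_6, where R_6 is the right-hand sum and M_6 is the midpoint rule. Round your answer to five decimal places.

R_6 ≈ -318.5185185.
M_6 ≈ -272.7407407.
R_6 − M_6 ≈ -45.77778.

-45.77778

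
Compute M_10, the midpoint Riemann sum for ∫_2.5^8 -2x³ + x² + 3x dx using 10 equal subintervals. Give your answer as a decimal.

Δx = (8 − 2.5)/10 = 0.55.
Midpoints: 2.775, 3.325, 3.875, 4.425, 4.975, 5.525, 6.075, 6.625, 7.175, 7.725.
f(2.775) = -26.71284375, f(3.325) = -52.48928125, f(3.875) = -89.73046875, f(4.425) = -140.43290625, f(4.975) = -206.59309375, f(5.525) = -290.20753125, f(6.075) = -393.27271875, f(6.625) = -517.78515625, f(7.175) = -665.74134375, f(7.725) = -839.13778125.
Sum = Δx · [f(2.775) + f(3.325) + f(3.875) + ...].
Sum = -1772.15671875.

-1772.15671875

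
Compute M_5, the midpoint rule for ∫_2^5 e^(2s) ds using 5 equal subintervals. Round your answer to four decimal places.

10353.4488

Δs = (5 − 2)/5 = 0.6.
Midpoints: 2.3, 2.9, 3.5, 4.1, 4.7.
f(2.3) ≈ 99.4843, f(2.9) ≈ 330.2996, f(3.5) ≈ 1096.6332, f(4.1) ≈ 3640.9503, f(4.7) ≈ 12088.3807.
Sum = Δs · [f(2.3) + f(2.9) + f(3.5) + f(4.1) + f(4.7)].
Sum ≈ 10353.4488.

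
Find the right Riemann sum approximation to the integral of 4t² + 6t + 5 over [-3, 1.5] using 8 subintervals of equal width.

Δt = (1.5 − (-3))/8 = 0.5625.
Right endpoints: -2.4375, -1.875, -1.3125, -0.75, -0.1875, 0.375, 0.9375, 1.5.
f(-2.4375) = 14.140625, f(-1.875) = 7.8125, f(-1.3125) = 4.015625, f(-0.75) = 2.75, f(-0.1875) = 4.015625, f(0.375) = 7.8125, f(0.9375) = 14.140625, f(1.5) = 23.
Sum = Δt · [f(-2.4375) + f(-1.875) + f(-1.3125) + ...].
Sum = 43.69921875.

43.69921875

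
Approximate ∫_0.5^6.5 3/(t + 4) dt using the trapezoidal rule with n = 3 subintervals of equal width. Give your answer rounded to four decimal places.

Δt = (6.5 − 0.5)/3 = 2.
f(0.5) = 2/3, f(2.5) = 6/13, f(4.5) = 6/17, f(6.5) = 2/7.
T_3 = (Δt/2)·[f(t_0) + 2f(t_1) + 2f(t_2) + f(t_3)].
Sum ≈ 2.5813.

2.5813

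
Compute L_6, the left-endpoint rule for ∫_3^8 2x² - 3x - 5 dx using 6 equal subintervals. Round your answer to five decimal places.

Δx = (8 − 3)/6 = 5/6.
Left endpoints: 3, 23/6, 14/3, 5.5, 19/3, 43/6.
f(3) = 4, f(23/6) = 116/9, f(14/3) = 221/9, f(5.5) = 39, f(19/3) = 506/9, f(43/6) = 686/9.
Sum = Δx · [f(3) + f(23/6) + f(14/3) + ...].
Sum ≈ 177.40741.

177.40741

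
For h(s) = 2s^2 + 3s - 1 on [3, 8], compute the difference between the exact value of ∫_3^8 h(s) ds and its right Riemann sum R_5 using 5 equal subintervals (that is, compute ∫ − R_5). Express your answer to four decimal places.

Exact integral: ∫_3^8 h(s) ds ≈ 400.833333.
R_5 = 465.
Error ≈ 400.833333 − 465 ≈ -64.1667.

-64.1667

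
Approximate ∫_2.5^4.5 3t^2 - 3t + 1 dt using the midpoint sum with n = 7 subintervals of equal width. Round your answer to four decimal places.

Δt = (4.5 − 2.5)/7 = 2/7.
Midpoints: 37/14, 41/14, 45/14, 3.5, 53/14, 57/14, 61/14.
f(37/14) = 2749/196, f(41/14) = 3517/196, f(45/14) = 4381/196, f(3.5) = 27.25, f(53/14) = 6397/196, f(57/14) = 7549/196, f(61/14) = 8797/196.
Sum = Δt · [f(37/14) + f(41/14) + f(45/14) + ...].
Sum ≈ 56.4592.

56.4592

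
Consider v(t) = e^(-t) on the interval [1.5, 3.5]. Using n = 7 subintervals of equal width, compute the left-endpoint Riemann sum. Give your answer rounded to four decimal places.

0.2218

Δt = (3.5 − 1.5)/7 = 2/7.
Left endpoints: 1.5, 25/14, 29/14, 33/14, 37/14, 41/14, 45/14.
v(1.5) ≈ 0.2231, v(25/14) ≈ 0.1677, v(29/14) ≈ 0.1260, v(33/14) ≈ 0.0947, v(37/14) ≈ 0.0712, v(41/14) ≈ 0.0535, v(45/14) ≈ 0.0402.
Sum = Δt · [v(1.5) + v(25/14) + v(29/14) + ...].
Sum ≈ 0.2218.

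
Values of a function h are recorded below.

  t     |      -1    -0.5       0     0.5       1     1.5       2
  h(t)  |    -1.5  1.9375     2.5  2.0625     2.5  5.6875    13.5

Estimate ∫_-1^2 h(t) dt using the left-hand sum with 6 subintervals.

6.59375

Δt = 0.5.
Sum = 0.5·[(-1.5) + 1.9375 + 2.5 + 2.0625 + 2.5 + 5.6875] = 6.59375.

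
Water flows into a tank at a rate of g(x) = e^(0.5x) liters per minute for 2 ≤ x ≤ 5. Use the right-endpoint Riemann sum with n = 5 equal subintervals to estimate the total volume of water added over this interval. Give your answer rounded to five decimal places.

21.90944

Δx = (5 − 2)/5 = 0.6.
Right endpoints: 2.6, 3.2, 3.8, 4.4, 5.
g(2.6) ≈ 3.66930, g(3.2) ≈ 4.95303, g(3.8) ≈ 6.68589, g(4.4) ≈ 9.02501, g(5) ≈ 12.18249.
Sum = Δx · [g(2.6) + g(3.2) + g(3.8) + g(4.4) + g(5)].
Sum ≈ 21.90944.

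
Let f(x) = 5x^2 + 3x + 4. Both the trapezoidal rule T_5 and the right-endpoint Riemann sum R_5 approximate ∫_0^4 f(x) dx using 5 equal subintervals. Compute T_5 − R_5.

-36.8

T_5 = 148.8.
R_5 = 185.6.
T_5 − R_5 = -36.8.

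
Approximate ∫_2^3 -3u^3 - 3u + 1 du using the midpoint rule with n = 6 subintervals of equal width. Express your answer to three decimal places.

Δu = (3 − 2)/6 = 1/6.
Midpoints: 25/12, 2.25, 29/12, 31/12, 2.75, 35/12.
f(25/12) = -18649/576, f(2.25) = -39.921875, f(29/12) = -27989/576, f(31/12) = -33679/576, f(2.75) = -69.640625, f(35/12) = -47339/576.
Sum = Δu · [f(25/12) + f(2.25) + f(29/12) + ...].
Sum ≈ -55.198.

-55.198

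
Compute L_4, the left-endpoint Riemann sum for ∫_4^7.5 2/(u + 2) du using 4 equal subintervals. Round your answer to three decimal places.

Δu = (7.5 − 4)/4 = 0.875.
Left endpoints: 4, 4.875, 5.75, 6.625.
f(4) = 1/3, f(4.875) = 16/55, f(5.75) = 8/31, f(6.625) = 16/69.
Sum = Δu · [f(4) + f(4.875) + f(5.75) + f(6.625)].
Sum ≈ 0.975.

0.975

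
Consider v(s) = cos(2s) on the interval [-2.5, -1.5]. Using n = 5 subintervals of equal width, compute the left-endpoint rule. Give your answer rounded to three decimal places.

-0.415

Δs = (-1.5 − (-2.5))/5 = 0.2.
Left endpoints: -2.5, -2.3, -2.1, -1.9, -1.7.
v(-2.5) ≈ 0.284, v(-2.3) ≈ -0.112, v(-2.1) ≈ -0.490, v(-1.9) ≈ -0.791, v(-1.7) ≈ -0.967.
Sum = Δs · [v(-2.5) + v(-2.3) + v(-2.1) + v(-1.9) + v(-1.7)].
Sum ≈ -0.415.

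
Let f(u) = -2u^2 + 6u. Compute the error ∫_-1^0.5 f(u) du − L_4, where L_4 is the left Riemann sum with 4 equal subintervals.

2.0390625

Exact integral: ∫_-1^0.5 f(u) du = -3.
L_4 = -5.0390625.
Error = -3 − (-5.0390625) = 2.0390625.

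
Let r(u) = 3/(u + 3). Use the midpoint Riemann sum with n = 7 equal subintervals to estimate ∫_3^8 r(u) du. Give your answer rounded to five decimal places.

1.81717

Δu = (8 − 3)/7 = 5/7.
Midpoints: 47/14, 57/14, 67/14, 5.5, 87/14, 97/14, 107/14.
r(47/14) = 42/89, r(57/14) = 14/33, r(67/14) = 42/109, r(5.5) = 6/17, r(87/14) = 14/43, r(97/14) = 42/139, r(107/14) = 42/149.
Sum = Δu · [r(47/14) + r(57/14) + r(67/14) + ...].
Sum ≈ 1.81717.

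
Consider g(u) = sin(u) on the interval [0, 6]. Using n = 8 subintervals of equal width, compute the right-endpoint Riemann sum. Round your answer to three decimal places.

-0.067

Δu = (6 − 0)/8 = 0.75.
Right endpoints: 0.75, 1.5, 2.25, 3, 3.75, 4.5, 5.25, 6.
g(0.75) ≈ 0.682, g(1.5) ≈ 0.997, g(2.25) ≈ 0.778, g(3) ≈ 0.141, g(3.75) ≈ -0.572, g(4.5) ≈ -0.978, g(5.25) ≈ -0.859, g(6) ≈ -0.279.
Sum = Δu · [g(0.75) + g(1.5) + g(2.25) + ...].
Sum ≈ -0.067.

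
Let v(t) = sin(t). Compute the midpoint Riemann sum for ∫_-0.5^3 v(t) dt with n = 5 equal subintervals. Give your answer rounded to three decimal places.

1.906

Δt = (3 − (-0.5))/5 = 0.7.
Midpoints: -0.15, 0.55, 1.25, 1.95, 2.65.
v(-0.15) ≈ -0.149, v(0.55) ≈ 0.523, v(1.25) ≈ 0.949, v(1.95) ≈ 0.929, v(2.65) ≈ 0.472.
Sum = Δt · [v(-0.15) + v(0.55) + v(1.25) + v(1.95) + v(2.65)].
Sum ≈ 1.906.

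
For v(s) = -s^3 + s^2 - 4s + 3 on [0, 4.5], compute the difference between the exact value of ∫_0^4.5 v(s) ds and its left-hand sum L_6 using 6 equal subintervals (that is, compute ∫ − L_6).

-30.90234375

Exact integral: ∫_0^4.5 v(s) ds = -99.140625.
L_6 = -68.23828125.
Error = -99.140625 − (-68.23828125) = -30.90234375.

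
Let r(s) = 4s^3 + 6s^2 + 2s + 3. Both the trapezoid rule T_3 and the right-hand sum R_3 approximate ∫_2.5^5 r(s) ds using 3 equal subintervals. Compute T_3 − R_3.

T_3 ≈ 845.69444444.
R_3 ≈ 1076.94444444.
T_3 − R_3 = -231.25.

-231.25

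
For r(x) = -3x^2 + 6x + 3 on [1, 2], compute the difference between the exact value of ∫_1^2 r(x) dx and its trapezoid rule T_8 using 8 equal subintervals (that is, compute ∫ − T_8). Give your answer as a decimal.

Exact integral: ∫_1^2 r(x) dx = 5.
T_8 = 4.9921875.
Error = 5 − 4.9921875 = 0.0078125.

0.0078125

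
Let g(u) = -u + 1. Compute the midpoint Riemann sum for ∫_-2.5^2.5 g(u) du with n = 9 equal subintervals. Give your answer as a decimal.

5

Δu = (2.5 − (-2.5))/9 = 5/9.
Midpoints: -20/9, -5/3, -10/9, -5/9, 0, 5/9, 10/9, 5/3, 20/9.
g(-20/9) = 29/9, g(-5/3) = 8/3, g(-10/9) = 19/9, g(-5/9) = 14/9, g(0) = 1, g(5/9) = 4/9, g(10/9) = -1/9, g(5/3) = -2/3, g(20/9) = -11/9.
Sum = Δu · [g(-20/9) + g(-5/3) + g(-10/9) + ...].
Sum = 5.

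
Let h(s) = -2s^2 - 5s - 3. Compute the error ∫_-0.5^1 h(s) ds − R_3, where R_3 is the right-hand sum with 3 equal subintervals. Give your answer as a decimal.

2.375

Exact integral: ∫_-0.5^1 h(s) ds = -7.125.
R_3 = -9.5.
Error = -7.125 − (-9.5) = 2.375.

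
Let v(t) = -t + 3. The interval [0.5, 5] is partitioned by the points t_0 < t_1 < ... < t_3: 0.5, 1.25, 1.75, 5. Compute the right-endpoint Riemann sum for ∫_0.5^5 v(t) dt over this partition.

-4.5625

Subinterval widths: 0.75, 0.5, 3.25.
Right endpoints: 1.25, 1.75, 5.
v(1.25) = 1.75, v(1.75) = 1.25, v(5) = -2.
Sum = Σ Δt_i · v(t_i).
Sum = -4.5625.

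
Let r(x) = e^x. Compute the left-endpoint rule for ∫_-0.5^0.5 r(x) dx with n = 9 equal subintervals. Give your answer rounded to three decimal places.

0.985

Δx = (0.5 − (-0.5))/9 = 1/9.
Left endpoints: -0.5, -7/18, -5/18, -1/6, -1/18, 1/18, 1/6, 5/18, 7/18.
r(-0.5) ≈ 0.607, r(-7/18) ≈ 0.678, r(-5/18) ≈ 0.757, r(-1/6) ≈ 0.846, r(-1/18) ≈ 0.946, r(1/18) ≈ 1.057, r(1/6) ≈ 1.181, r(5/18) ≈ 1.320, r(7/18) ≈ 1.475.
Sum = Δx · [r(-0.5) + r(-7/18) + r(-5/18) + ...].
Sum ≈ 0.985.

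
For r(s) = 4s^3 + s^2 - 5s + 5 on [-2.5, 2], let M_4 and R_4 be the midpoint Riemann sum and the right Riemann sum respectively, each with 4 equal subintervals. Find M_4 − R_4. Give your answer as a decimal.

M_4 = 13.88671875.
R_4 = 50.2734375.
M_4 − R_4 = -36.38671875.

-36.38671875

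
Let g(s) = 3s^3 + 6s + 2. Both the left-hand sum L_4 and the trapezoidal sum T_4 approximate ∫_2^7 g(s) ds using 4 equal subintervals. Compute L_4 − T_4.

L_4 = 1339.609375.
T_4 = 1986.484375.
L_4 − T_4 = -646.875.

-646.875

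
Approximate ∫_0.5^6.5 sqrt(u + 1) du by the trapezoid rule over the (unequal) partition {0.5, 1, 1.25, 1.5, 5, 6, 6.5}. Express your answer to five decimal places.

12.35647

Subinterval widths: 0.5, 0.25, 0.25, 3.5, 1, 0.5.
f(0.5) ≈ 1.22474, f(1) ≈ 1.41421, f(1.25) ≈ 1.50000, f(1.5) ≈ 1.58114, f(5) ≈ 2.44949, f(6) ≈ 2.64575, f(6.5) ≈ 2.73861.
On each subinterval the trapezoid contributes (Δu_i/2)·[f(u_{i-1}) + f(u_i)].
Sum ≈ 12.35647.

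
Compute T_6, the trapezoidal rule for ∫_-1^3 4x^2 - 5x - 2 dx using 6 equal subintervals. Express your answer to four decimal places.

Δx = (3 − (-1))/6 = 2/3.
f(-1) = 7, f(-1/3) = 1/9, f(1/3) = -29/9, f(1) = -3, f(5/3) = 7/9, f(7/3) = 73/9, f(3) = 19.
T_6 = (Δx/2)·[f(x_0) + 2f(x_1) + ... + 2f(x_{5}) + f(x_6)].
Sum ≈ 10.5185.

10.5185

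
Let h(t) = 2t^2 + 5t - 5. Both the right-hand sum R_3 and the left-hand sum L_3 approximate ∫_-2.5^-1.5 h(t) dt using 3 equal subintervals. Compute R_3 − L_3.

-1

R_3 ≈ -7.2962963.
L_3 ≈ -6.2962963.
R_3 − L_3 = -1.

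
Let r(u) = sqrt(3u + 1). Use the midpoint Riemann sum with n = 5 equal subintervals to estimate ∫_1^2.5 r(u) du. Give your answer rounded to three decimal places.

3.730

Δu = (2.5 − 1)/5 = 0.3.
Midpoints: 1.15, 1.45, 1.75, 2.05, 2.35.
r(1.15) ≈ 2.110, r(1.45) ≈ 2.313, r(1.75) ≈ 2.500, r(2.05) ≈ 2.674, r(2.35) ≈ 2.837.
Sum = Δu · [r(1.15) + r(1.45) + r(1.75) + r(2.05) + r(2.35)].
Sum ≈ 3.730.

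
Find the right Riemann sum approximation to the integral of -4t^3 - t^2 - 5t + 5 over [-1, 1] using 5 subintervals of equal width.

Δt = (1 − (-1))/5 = 0.4.
Right endpoints: -0.6, -0.2, 0.2, 0.6, 1.
f(-0.6) = 8.504, f(-0.2) = 5.992, f(0.2) = 3.928, f(0.6) = 0.776, f(1) = -5.
Sum = Δt · [f(-0.6) + f(-0.2) + f(0.2) + f(0.6) + f(1)].
Sum = 5.68.

5.68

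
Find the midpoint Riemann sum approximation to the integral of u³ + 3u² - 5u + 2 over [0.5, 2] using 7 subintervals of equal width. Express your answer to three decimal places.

5.446

Δu = (2 − 0.5)/7 = 3/14.
Midpoints: 17/28, 23/28, 29/28, 1.25, 41/28, 47/28, 53/28.
f(17/28) = 6453/21952, f(23/28) = 10347/21952, f(29/28) = 25257/21952, f(1.25) = 2.390625, f(41/28) = 93309/21952, f(47/28) = 149043/21952, f(53/28) = 220977/21952.
Sum = Δu · [f(17/28) + f(23/28) + f(29/28) + ...].
Sum ≈ 5.446.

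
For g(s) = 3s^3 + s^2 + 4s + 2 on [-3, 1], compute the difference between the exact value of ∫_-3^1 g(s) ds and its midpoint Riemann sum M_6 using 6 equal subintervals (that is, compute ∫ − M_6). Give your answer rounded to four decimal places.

Exact integral: ∫_-3^1 g(s) ds ≈ -58.666667.
M_6 ≈ -57.481481.
Error ≈ -58.666667 − (-57.481481) ≈ -1.1852.

-1.1852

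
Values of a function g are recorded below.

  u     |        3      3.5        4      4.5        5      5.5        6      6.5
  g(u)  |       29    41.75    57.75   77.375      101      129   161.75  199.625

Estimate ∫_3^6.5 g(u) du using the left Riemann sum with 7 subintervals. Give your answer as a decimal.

298.8125

Δu = 0.5.
Sum = 0.5·[29 + 41.75 + 57.75 + 77.375 + 101 + 129 + 161.75] = 298.8125.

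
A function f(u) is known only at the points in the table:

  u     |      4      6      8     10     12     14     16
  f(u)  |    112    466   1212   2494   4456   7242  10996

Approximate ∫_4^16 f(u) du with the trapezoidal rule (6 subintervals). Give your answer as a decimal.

42848

Δu = 2.
T_6 = (2/2)·[112 + 2·466 + 2·1212 + 2·2494 + 2·4456 + 2·7242 + 10996] = 42848.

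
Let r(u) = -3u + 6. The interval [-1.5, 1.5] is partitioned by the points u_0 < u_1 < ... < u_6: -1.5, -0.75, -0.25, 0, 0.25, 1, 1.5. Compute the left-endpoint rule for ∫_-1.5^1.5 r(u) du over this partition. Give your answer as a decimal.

Subinterval widths: 0.75, 0.5, 0.25, 0.25, 0.75, 0.5.
Left endpoints: -1.5, -0.75, -0.25, 0, 0.25, 1.
r(-1.5) = 10.5, r(-0.75) = 8.25, r(-0.25) = 6.75, r(0) = 6, r(0.25) = 5.25, r(1) = 3.
Sum = Σ Δu_i · r(u_i).
Sum = 20.625.

20.625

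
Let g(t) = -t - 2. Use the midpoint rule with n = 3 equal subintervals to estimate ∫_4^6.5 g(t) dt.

-18.125

Δt = (6.5 − 4)/3 = 5/6.
Midpoints: 53/12, 5.25, 73/12.
g(53/12) = -77/12, g(5.25) = -7.25, g(73/12) = -97/12.
Sum = Δt · [g(53/12) + g(5.25) + g(73/12)].
Sum = -18.125.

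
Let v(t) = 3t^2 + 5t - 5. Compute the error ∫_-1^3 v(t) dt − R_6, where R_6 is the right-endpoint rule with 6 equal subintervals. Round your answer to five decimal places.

-15.55556

Exact integral: ∫_-1^3 v(t) dt = 28.
R_6 ≈ 43.5555556.
Error ≈ 28 − 43.5555556 ≈ -15.55556.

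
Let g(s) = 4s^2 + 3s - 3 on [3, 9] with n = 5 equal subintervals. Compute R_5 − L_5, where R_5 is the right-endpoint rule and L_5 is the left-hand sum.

367.2

R_5 = 1215.36.
L_5 = 848.16.
R_5 − L_5 = 367.2.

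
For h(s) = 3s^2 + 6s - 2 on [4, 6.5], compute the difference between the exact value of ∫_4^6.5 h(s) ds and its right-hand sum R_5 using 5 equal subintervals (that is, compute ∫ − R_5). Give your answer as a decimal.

-23.75

Exact integral: ∫_4^6.5 h(s) ds = 284.375.
R_5 = 308.125.
Error = 284.375 − 308.125 = -23.75.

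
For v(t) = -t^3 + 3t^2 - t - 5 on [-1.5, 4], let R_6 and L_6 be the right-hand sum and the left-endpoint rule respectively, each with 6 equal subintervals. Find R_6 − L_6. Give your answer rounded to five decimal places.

R_6 ≈ -44.8068576.
L_6 ≈ -15.8172743.
R_6 − L_6 ≈ -28.98958.

-28.98958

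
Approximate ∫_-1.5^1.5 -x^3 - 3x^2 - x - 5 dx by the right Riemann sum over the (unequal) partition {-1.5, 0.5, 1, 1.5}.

-26.0625

Subinterval widths: 2, 0.5, 0.5.
Right endpoints: 0.5, 1, 1.5.
f(0.5) = -6.375, f(1) = -10, f(1.5) = -16.625.
Sum = Σ Δx_i · f(x_i).
Sum = -26.0625.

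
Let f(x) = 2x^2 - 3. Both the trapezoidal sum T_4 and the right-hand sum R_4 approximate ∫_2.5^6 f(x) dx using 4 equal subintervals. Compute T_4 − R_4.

-26.03125

T_4 = 123.9765625.
R_4 = 150.0078125.
T_4 − R_4 = -26.03125.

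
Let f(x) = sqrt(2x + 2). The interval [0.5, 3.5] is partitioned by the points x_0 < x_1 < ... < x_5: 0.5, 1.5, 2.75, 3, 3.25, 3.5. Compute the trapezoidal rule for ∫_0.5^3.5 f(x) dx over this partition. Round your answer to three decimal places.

7.247

Subinterval widths: 1, 1.25, 0.25, 0.25, 0.25.
f(0.5) ≈ 1.732, f(1.5) ≈ 2.236, f(2.75) ≈ 2.739, f(3) ≈ 2.828, f(3.25) ≈ 2.915, f(3.5) ≈ 3.000.
On each subinterval the trapezoid contributes (Δx_i/2)·[f(x_{i-1}) + f(x_i)].
Sum ≈ 7.247.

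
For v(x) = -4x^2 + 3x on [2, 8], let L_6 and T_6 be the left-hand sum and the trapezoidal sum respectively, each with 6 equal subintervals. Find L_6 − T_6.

111

L_6 = -475.
T_6 = -586.
L_6 − T_6 = 111.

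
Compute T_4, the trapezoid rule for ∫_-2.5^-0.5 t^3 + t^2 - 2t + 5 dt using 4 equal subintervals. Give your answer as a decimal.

11.125

Δt = (-0.5 − (-2.5))/4 = 0.5.
f(-2.5) = 0.625, f(-2) = 5, f(-1.5) = 6.875, f(-1) = 7, f(-0.5) = 6.125.
T_4 = (Δt/2)·[f(t_0) + 2f(t_1) + 2f(t_2) + 2f(t_3) + f(t_4)].
Sum = 11.125.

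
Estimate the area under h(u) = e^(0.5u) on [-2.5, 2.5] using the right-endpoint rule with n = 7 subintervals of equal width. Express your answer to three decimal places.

Δu = (2.5 − (-2.5))/7 = 5/7.
Right endpoints: -25/14, -15/14, -5/14, 5/14, 15/14, 25/14, 2.5.
h(-25/14) ≈ 0.409, h(-15/14) ≈ 0.585, h(-5/14) ≈ 0.836, h(5/14) ≈ 1.196, h(15/14) ≈ 1.709, h(25/14) ≈ 2.442, h(2.5) ≈ 3.490.
Sum = Δu · [h(-25/14) + h(-15/14) + h(-5/14) + ...].
Sum ≈ 7.620.

7.620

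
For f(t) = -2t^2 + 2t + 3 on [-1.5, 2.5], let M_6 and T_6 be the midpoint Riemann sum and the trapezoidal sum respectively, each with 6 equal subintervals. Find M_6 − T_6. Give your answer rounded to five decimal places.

M_6 ≈ 3.6296296.
T_6 ≈ 2.7407407.
M_6 − T_6 ≈ 0.88889.

0.88889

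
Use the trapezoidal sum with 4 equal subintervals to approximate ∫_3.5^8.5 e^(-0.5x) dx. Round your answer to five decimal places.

0.32934

Δx = (8.5 − 3.5)/4 = 1.25.
f(3.5) ≈ 0.17377, f(4.75) ≈ 0.09301, f(6) ≈ 0.04979, f(7.25) ≈ 0.02665, f(8.5) ≈ 0.01426.
T_4 = (Δx/2)·[f(x_0) + 2f(x_1) + 2f(x_2) + 2f(x_3) + f(x_4)].
Sum ≈ 0.32934.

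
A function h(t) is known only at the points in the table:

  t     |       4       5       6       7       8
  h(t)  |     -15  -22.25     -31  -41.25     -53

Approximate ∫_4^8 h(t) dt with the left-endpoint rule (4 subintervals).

Δt = 1.
Sum = 1·[(-15) + (-22.25) + (-31) + (-41.25)] = -109.5.

-109.5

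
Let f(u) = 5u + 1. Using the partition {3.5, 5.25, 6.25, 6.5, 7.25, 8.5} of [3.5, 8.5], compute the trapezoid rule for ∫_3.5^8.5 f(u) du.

Subinterval widths: 1.75, 1, 0.25, 0.75, 1.25.
f(3.5) = 18.5, f(5.25) = 27.25, f(6.25) = 32.25, f(6.5) = 33.5, f(7.25) = 37.25, f(8.5) = 43.5.
On each subinterval the trapezoid contributes (Δu_i/2)·[f(u_{i-1}) + f(u_i)].
Sum = 155.

155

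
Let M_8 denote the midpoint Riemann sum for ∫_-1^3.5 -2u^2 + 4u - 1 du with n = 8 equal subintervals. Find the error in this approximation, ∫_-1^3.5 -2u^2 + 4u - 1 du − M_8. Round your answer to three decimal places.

Exact integral: ∫_-1^3.5 f(u) du = -11.25.
M_8 ≈ -11.01270.
Error ≈ -11.25 − (-11.01270) ≈ -0.237.

-0.237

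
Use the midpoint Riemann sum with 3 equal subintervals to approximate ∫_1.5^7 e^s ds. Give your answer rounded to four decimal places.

952.9708

Δs = (7 − 1.5)/3 = 11/6.
Midpoints: 29/12, 4.25, 73/12.
f(29/12) ≈ 11.2084, f(4.25) ≈ 70.1054, f(73/12) ≈ 438.4884.
Sum = Δs · [f(29/12) + f(4.25) + f(73/12)].
Sum ≈ 952.9708.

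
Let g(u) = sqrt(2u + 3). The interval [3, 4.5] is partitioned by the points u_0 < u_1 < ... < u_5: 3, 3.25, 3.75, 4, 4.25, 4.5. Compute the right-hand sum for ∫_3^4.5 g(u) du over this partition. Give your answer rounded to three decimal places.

Subinterval widths: 0.25, 0.5, 0.25, 0.25, 0.25.
Right endpoints: 3.25, 3.75, 4, 4.25, 4.5.
g(3.25) ≈ 3.082, g(3.75) ≈ 3.240, g(4) ≈ 3.317, g(4.25) ≈ 3.391, g(4.5) ≈ 3.464.
Sum = Σ Δu_i · g(u_i).
Sum ≈ 4.934.

4.934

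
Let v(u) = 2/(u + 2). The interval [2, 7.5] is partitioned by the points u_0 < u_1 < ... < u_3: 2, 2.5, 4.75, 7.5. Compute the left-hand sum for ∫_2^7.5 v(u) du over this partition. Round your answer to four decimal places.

2.0648

Subinterval widths: 0.5, 2.25, 2.75.
Left endpoints: 2, 2.5, 4.75.
v(2) = 0.5, v(2.5) = 4/9, v(4.75) = 8/27.
Sum = Σ Δu_i · v(u_i).
Sum ≈ 2.0648.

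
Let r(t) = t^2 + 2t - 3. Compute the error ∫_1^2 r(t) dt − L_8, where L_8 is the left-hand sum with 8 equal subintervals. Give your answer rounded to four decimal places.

0.3099

Exact integral: ∫_1^2 r(t) dt ≈ 2.333333.
L_8 = 2.0234375.
Error ≈ 2.333333 − 2.0234375 ≈ 0.3099.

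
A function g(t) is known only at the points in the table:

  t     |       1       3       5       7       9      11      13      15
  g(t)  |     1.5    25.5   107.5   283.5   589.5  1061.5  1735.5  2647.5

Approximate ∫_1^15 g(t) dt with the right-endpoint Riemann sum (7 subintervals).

Δt = 2.
Sum = 2·[25.5 + 107.5 + 283.5 + 589.5 + 1061.5 + 1735.5 + 2647.5] = 12901.

12901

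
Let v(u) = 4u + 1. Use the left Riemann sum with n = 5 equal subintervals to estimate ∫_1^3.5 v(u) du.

Δu = (3.5 − 1)/5 = 0.5.
Left endpoints: 1, 1.5, 2, 2.5, 3.
v(1) = 5, v(1.5) = 7, v(2) = 9, v(2.5) = 11, v(3) = 13.
Sum = Δu · [v(1) + v(1.5) + v(2) + v(2.5) + v(3)].
Sum = 22.5.

22.5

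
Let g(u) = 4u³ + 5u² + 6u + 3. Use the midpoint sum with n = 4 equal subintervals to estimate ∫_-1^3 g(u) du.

157

Δu = (3 − (-1))/4 = 1.
Midpoints: -0.5, 0.5, 1.5, 2.5.
g(-0.5) = 0.75, g(0.5) = 7.75, g(1.5) = 36.75, g(2.5) = 111.75.
Sum = Δu · [g(-0.5) + g(0.5) + g(1.5) + g(2.5)].
Sum = 157.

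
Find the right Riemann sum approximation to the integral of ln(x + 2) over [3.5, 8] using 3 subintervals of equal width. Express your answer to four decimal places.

9.5828

Δx = (8 − 3.5)/3 = 1.5.
Right endpoints: 5, 6.5, 8.
f(5) ≈ 1.9459, f(6.5) ≈ 2.1401, f(8) ≈ 2.3026.
Sum = Δx · [f(5) + f(6.5) + f(8)].
Sum ≈ 9.5828.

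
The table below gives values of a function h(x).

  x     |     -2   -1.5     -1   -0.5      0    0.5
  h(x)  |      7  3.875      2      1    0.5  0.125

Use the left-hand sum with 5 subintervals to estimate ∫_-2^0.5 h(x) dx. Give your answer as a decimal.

7.1875

Δx = 0.5.
Sum = 0.5·[7 + 3.875 + 2 + 1 + 0.5] = 7.1875.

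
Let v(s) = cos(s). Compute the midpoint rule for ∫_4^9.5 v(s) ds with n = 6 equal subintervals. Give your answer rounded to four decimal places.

0.7061

Δs = (9.5 − 4)/6 = 11/12.
Midpoints: 107/24, 5.375, 151/24, 173/24, 8.125, 217/24.
v(107/24) ≈ -0.2513, v(5.375) ≈ 0.6152, v(151/24) ≈ 1.0000, v(173/24) ≈ 0.6017, v(8.125) ≈ -0.2677, v(217/24) ≈ -0.9275.
Sum = Δs · [v(107/24) + v(5.375) + v(151/24) + ...].
Sum ≈ 0.7061.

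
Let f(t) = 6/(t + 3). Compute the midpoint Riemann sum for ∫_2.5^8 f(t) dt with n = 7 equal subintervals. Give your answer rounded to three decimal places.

4.155

Δt = (8 − 2.5)/7 = 11/14.
Midpoints: 81/28, 103/28, 125/28, 5.25, 169/28, 191/28, 213/28.
f(81/28) = 56/55, f(103/28) = 168/187, f(125/28) = 168/209, f(5.25) = 8/11, f(169/28) = 168/253, f(191/28) = 168/275, f(213/28) = 56/99.
Sum = Δt · [f(81/28) + f(103/28) + f(125/28) + ...].
Sum ≈ 4.155.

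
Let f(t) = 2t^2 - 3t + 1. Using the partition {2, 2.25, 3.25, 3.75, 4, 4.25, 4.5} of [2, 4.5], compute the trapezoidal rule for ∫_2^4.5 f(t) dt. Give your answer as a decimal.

Subinterval widths: 0.25, 1, 0.5, 0.25, 0.25, 0.25.
f(2) = 3, f(2.25) = 4.375, f(3.25) = 12.375, f(3.75) = 17.875, f(4) = 21, f(4.25) = 24.375, f(4.5) = 28.
On each subinterval the trapezoid contributes (Δt_i/2)·[f(t_{i-1}) + f(t_i)].
Sum = 33.9375.

33.9375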